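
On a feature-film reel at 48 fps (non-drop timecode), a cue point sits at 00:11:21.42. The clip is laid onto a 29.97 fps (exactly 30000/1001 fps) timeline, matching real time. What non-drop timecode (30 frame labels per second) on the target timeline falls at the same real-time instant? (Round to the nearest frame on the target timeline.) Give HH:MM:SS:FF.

00:11:21:06

Source frame index: (0×3600 + 11×60 + 21) × 48 + 42 = 32730.
Real time: 32730 / (48) = 5455/8 s.
Target frame: (5455/8) × (30000/1001) = 20456250/1001 ≈ 20435.814 → 20436.
At 30 labels/s: frame 20436 → 00:11:21:06.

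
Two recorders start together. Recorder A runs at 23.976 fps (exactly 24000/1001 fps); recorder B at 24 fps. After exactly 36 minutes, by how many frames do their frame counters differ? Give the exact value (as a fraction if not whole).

36 min = 2160 s.
A emits 24000/1001 × 2160 = 51840000/1001 frames; B emits 24 × 2160 = 51840.
Difference = 51840/1001 frames (≈ 51.7882); B is ahead of A.

51840/1001 frames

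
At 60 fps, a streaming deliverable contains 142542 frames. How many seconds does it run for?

Running time = 142542 / (60) = 2375.7 s.

2375.7 seconds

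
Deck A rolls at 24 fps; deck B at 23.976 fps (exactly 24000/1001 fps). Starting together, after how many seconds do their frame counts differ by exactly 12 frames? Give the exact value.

The gap grows by |24000/1001 − 24| = 24/1001 frames per second.
Time for a 12-frame gap: 12 ÷ (24/1001) = 500.5 s.

500.5 seconds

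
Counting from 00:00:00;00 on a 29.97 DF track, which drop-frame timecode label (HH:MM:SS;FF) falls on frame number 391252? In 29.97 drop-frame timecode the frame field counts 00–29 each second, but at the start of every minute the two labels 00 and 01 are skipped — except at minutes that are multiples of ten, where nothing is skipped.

Ten DF minutes hold 17982 frames, so frame 391252 lies in block 21 (frames 377622–395603) with 13630 frames into that block.
The block's first minute is 1800 frames and the rest 1798 each; 13630 frames reaches minute 7, so 21 × 18 + 7 × 2 = 392 labels have been skipped so far.
Adding those back, label number 391252 + 392 = 391644 at 30 labels/s is 13054 s + 24 f = 3 h 37 min 34 s frame 24, i.e. 03:37:34;24.

03:37:34;24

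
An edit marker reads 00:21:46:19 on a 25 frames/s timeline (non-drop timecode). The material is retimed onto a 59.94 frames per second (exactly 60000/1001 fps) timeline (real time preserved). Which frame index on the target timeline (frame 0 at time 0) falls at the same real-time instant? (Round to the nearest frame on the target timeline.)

frame 78327

Source frame index: (0×3600 + 21×60 + 46) × 25 + 19 = 32669.
Real time: 32669 / (25) = 32669/25 s.
Target frame: (32669/25) × (60000/1001) = 861600/11 ≈ 78327.273 → 78327.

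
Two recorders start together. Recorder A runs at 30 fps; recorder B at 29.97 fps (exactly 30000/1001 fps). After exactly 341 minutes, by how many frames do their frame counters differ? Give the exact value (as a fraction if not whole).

55800/91 frames

341 min = 20460 s.
A emits 30 × 20460 = 613800 frames; B emits 30000/1001 × 20460 = 55800000/91.
Difference = 55800/91 frames (≈ 613.1868); B is behind A.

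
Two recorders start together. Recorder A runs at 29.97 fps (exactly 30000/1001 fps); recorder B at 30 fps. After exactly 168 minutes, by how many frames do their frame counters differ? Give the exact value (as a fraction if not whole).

168 min = 10080 s.
A emits 30000/1001 × 10080 = 43200000/143 frames; B emits 30 × 10080 = 302400.
Difference = 43200/143 frames (≈ 302.0979); B is ahead of A.

43200/143 frames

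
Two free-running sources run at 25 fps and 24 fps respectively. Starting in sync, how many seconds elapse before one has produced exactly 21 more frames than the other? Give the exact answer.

21 seconds

The gap grows by |24 − 25| = 1 frame per second.
Time for a 21-frame gap: 21 ÷ (1) = 21 s.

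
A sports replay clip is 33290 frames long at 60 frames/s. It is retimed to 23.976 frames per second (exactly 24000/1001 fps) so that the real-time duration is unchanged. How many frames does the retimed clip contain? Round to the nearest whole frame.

13303 frames

Frames at target rate = 33290 × (24000/1001) / (60) = 13316000/1001 ≈ 13302.697.
Nearest whole frame: 13303.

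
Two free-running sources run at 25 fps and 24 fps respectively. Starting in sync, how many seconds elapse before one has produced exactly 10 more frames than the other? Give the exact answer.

10 seconds

The gap grows by |24 − 25| = 1 frame per second.
Time for a 10-frame gap: 10 ÷ (1) = 10 s.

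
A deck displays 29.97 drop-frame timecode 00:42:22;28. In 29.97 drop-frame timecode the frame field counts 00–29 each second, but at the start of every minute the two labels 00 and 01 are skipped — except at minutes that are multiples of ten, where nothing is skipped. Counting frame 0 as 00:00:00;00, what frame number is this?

As if non-drop at 30 labels/s: (0 × 3600 + 42 × 60 + 22) × 30 + 28 = 76288.
Minute boundaries passed: 42; those not divisible by 10: 42 − 4 = 38; dropped labels = 2 × 38 = 76.
Actual frame index = 76288 − 76 = 76212.

76212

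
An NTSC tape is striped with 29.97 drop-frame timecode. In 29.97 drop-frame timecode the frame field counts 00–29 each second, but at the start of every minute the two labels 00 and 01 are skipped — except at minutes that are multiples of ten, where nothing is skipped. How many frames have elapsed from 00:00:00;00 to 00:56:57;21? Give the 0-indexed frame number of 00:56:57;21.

102429

As if non-drop at 30 labels/s: (0 × 3600 + 56 × 60 + 57) × 30 + 21 = 102531.
Minute boundaries passed: 56; those not divisible by 10: 56 − 5 = 51; dropped labels = 2 × 51 = 102.
Actual frame index = 102531 − 102 = 102429.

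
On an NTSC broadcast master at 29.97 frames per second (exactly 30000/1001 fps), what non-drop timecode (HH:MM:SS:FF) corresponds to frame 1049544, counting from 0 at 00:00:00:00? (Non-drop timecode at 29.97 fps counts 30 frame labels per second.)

1049544 ÷ 30 = 34984 full seconds, remainder 24 frames.
34984 s = 9 h 43 min 4 s.
Timecode: 09:43:04:24.

09:43:04:24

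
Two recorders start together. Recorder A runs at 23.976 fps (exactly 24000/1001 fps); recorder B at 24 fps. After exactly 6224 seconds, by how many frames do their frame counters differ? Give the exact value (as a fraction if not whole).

A emits 24000/1001 × 6224 = 149376000/1001 frames; B emits 24 × 6224 = 149376.
Difference = 149376/1001 frames (≈ 149.2268); B is ahead of A.

149376/1001 frames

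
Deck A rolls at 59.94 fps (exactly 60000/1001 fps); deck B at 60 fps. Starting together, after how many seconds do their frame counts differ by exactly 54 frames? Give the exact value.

The gap grows by |60 − 60000/1001| = 60/1001 frames per second.
Time for a 54-frame gap: 54 ÷ (60/1001) = 900.9 s.

900.9 seconds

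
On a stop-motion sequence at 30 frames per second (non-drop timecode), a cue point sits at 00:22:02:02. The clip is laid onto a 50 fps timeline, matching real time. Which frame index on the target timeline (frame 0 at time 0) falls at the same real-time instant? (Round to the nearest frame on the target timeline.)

Source frame index: (0×3600 + 22×60 + 2) × 30 + 2 = 39662.
Real time: 39662 / (30) = 19831/15 s.
Target frame: (19831/15) × (50) = 198310/3 ≈ 66103.333 → 66103.

frame 66103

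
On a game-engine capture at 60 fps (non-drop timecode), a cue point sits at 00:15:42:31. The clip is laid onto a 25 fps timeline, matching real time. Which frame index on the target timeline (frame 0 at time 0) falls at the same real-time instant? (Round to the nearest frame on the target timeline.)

Source frame index: (0×3600 + 15×60 + 42) × 60 + 31 = 56551.
Real time: 56551 / (60) = 56551/60 s.
Target frame: (56551/60) × (25) = 282755/12 ≈ 23562.917 → 23563.

frame 23563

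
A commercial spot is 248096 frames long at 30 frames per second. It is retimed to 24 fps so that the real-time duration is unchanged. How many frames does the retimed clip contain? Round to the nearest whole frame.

Frames at target rate = 248096 × (24) / (30) = 992384/5 ≈ 198476.800.
Nearest whole frame: 198477.

198477 frames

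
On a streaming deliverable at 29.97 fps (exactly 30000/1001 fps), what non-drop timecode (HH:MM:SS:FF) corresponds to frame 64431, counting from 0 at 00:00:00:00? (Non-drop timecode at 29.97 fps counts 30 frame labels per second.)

64431 ÷ 30 = 2147 full seconds, remainder 21 frames.
2147 s = 0 h 35 min 47 s.
Timecode: 00:35:47:21.

00:35:47:21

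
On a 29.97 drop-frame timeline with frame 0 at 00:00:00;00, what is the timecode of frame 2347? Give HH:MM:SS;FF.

00:01:18;09

Ten DF minutes hold 17982 frames, so frame 2347 lies in block 0 (frames 0–17981) with 2347 frames into that block.
The block's first minute is 1800 frames and the rest 1798 each; 2347 frames reaches minute 1, so 0 × 18 + 1 × 2 = 2 labels have been skipped so far.
Adding those back, label number 2347 + 2 = 2349 at 30 labels/s is 78 s + 9 f = 0 h 1 min 18 s frame 9, i.e. 00:01:18;09.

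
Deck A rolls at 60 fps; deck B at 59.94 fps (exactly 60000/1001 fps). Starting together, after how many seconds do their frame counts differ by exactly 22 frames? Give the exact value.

The gap grows by |60000/1001 − 60| = 60/1001 frames per second.
Time for a 22-frame gap: 22 ÷ (60/1001) = 11011/30 s.

11011/30 seconds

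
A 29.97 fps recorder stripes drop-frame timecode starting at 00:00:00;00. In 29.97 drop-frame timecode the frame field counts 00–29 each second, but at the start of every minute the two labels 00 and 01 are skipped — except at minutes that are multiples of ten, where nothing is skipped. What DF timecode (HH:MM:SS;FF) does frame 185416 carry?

01:43:06;22

Ten DF minutes hold 17982 frames, so frame 185416 lies in block 10 (frames 179820–197801) with 5596 frames into that block.
The block's first minute is 1800 frames and the rest 1798 each; 5596 frames reaches minute 3, so 10 × 18 + 3 × 2 = 186 labels have been skipped so far.
Adding those back, label number 185416 + 186 = 185602 at 30 labels/s is 6186 s + 22 f = 1 h 43 min 6 s frame 22, i.e. 01:43:06;22.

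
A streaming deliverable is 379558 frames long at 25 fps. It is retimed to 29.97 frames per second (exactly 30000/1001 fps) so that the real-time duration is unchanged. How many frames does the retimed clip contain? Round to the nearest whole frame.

455015 frames

Frames at target rate = 379558 × (30000/1001) / (25) = 455469600/1001 ≈ 455014.585.
Nearest whole frame: 455015.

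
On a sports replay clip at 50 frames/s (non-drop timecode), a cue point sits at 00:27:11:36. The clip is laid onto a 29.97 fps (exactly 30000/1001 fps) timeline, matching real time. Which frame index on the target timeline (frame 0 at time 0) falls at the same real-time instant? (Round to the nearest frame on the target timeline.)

frame 48903

Source frame index: (0×3600 + 27×60 + 11) × 50 + 36 = 81586.
Real time: 81586 / (50) = 40793/25 s.
Target frame: (40793/25) × (30000/1001) = 48951600/1001 ≈ 48902.697 → 48903.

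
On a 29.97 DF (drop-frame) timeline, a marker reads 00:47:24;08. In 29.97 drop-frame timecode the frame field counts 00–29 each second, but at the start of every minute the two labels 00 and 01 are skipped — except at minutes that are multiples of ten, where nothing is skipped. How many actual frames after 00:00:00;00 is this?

85242

Complete 10-minute blocks: 4, each 17982 frames → 71928.
Remaining 7 whole minutes in the current block: 1800 + 6 × 1798 = 12588 frames.
Within the current minute: 24 × 30 + 8 − 2 = 726 (labels ;00/;01 skipped at this minute). Total = 71928 + 12588 + 726 = 85242.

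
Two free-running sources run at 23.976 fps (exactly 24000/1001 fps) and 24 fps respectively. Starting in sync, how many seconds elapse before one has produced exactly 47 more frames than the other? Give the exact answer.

The gap grows by |24 − 24000/1001| = 24/1001 frames per second.
Time for a 47-frame gap: 47 ÷ (24/1001) = 47047/24 s.

47047/24 seconds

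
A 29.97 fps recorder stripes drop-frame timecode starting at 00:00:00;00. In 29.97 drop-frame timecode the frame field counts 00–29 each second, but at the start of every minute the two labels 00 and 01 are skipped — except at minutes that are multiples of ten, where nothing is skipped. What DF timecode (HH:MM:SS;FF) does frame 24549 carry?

Each 10-minute DF block holds 10 × 60 × 30 − 9 × 2 = 17982 frames. 24549 ÷ 17982 → 1 full block, remainder 6567.
Within the partial block the first minute is 1800 frames and each further minute 1798, so 3 further minute boundaries passed. Total skipped labels = 18 × 1 + 2 × 3 = 24.
Non-drop label index = 24549 + 24 = 24573; at 30 labels/s that is 00:13:39:03, i.e. DF 00:13:39;03.

00:13:39;03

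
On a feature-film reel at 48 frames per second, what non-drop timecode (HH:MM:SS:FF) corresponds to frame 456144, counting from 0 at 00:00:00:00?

02:38:23:00

456144 ÷ 48 = 9503 full seconds, remainder 0 frames.
9503 s = 2 h 38 min 23 s.
Timecode: 02:38:23:00.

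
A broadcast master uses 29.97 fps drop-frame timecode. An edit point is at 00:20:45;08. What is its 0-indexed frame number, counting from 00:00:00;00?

37322

Complete 10-minute blocks: 2, each 17982 frames → 35964.
Remaining 0 whole minutes in the current block: 0 frames.
Within the current minute: 45 × 30 + 8 = 1358. Total = 35964 + 0 + 1358 = 37322.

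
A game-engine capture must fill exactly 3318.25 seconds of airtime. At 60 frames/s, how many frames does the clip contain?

199095 frames

Frames = 3318.25 × 60 = 199095.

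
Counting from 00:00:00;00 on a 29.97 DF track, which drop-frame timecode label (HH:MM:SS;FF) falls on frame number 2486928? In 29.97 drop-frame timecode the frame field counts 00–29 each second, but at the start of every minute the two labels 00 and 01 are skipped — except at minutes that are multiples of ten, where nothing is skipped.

23:03:00;18

Ten DF minutes hold 17982 frames, so frame 2486928 lies in block 138 (frames 2481516–2499497) with 5412 frames into that block.
The block's first minute is 1800 frames and the rest 1798 each; 5412 frames reaches minute 3, so 138 × 18 + 3 × 2 = 2490 labels have been skipped so far.
Adding those back, label number 2486928 + 2490 = 2489418 at 30 labels/s is 82980 s + 18 f = 23 h 3 min 0 s frame 18, i.e. 23:03:00;18.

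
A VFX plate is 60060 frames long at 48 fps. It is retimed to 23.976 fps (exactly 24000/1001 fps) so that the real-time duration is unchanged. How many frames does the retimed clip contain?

30000 frames

Target frames = source frames × (target rate / source rate) = 60060 × (24000/1001)/(48) = 60060 × 500/1001 = 30000.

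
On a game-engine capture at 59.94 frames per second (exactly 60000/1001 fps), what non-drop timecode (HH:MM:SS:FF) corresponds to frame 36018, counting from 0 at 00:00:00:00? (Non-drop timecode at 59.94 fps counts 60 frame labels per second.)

36018 ÷ 60 = 600 full seconds, remainder 18 frames.
600 s = 0 h 10 min 0 s.
Timecode: 00:10:00:18.

00:10:00:18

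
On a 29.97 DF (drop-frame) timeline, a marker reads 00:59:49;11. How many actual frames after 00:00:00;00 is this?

As if non-drop at 30 labels/s: (0 × 3600 + 59 × 60 + 49) × 30 + 11 = 107681.
Minute boundaries passed: 59; those not divisible by 10: 59 − 5 = 54; dropped labels = 2 × 54 = 108.
Actual frame index = 107681 − 108 = 107573.

107573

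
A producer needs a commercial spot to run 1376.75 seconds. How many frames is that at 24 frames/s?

Frames = 1376.75 × 24 = 33042.

33042 frames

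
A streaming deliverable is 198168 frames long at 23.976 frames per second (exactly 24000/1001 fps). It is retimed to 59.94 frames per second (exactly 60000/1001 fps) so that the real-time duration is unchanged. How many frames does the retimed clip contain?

495420 frames

Frames at target rate = 198168 × (60000/1001) / (24000/1001) = 495420.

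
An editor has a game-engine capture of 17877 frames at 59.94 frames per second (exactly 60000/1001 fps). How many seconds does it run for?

298.24795 seconds

Running time = 17877 / (60000/1001) = 298.24795 s.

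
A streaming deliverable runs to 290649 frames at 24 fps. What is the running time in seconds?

Running time = 290649 / (24) = 12110.375 s.

12110.375 seconds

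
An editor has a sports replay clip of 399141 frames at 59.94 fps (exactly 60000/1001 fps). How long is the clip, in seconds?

6659.00235 seconds

Running time = 399141 / (60000/1001) = 6659.00235 s.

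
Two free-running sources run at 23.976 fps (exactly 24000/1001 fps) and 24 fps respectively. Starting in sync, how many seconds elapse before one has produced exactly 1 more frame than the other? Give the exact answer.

The gap grows by |24 − 24000/1001| = 24/1001 frames per second.
Time for a 1-frame gap: 1 ÷ (24/1001) = 1001/24 s.

1001/24 seconds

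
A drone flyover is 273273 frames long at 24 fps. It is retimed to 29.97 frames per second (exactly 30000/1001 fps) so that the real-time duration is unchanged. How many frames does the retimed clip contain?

Target frames = source frames × (target rate / source rate) = 273273 × (30000/1001)/(24) = 273273 × 1250/1001 = 341250.

341250 frames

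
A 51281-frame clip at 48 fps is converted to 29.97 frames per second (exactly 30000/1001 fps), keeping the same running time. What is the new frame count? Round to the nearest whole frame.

32019 frames

Frames at target rate = 51281 × (30000/1001) / (48) = 32050625/1001 ≈ 32018.606.
Nearest whole frame: 32019.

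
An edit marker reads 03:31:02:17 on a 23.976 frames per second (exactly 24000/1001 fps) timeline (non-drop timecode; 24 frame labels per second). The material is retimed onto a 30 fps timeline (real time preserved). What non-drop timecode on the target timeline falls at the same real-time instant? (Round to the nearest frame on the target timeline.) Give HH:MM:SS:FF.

03:31:15:11

Source frame index: (3×3600 + 31×60 + 2) × 24 + 17 = 303905.
Real time: 303905 / (24000/1001) = 60841781/4800 s.
Target frame: (60841781/4800) × (30) = 60841781/160 ≈ 380261.131 → 380261.
At 30 labels/s: frame 380261 → 03:31:15:11.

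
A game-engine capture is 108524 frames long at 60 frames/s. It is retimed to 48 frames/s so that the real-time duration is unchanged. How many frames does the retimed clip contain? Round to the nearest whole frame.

86819 frames

Frames at target rate = 108524 × (48) / (60) = 434096/5 ≈ 86819.200.
Nearest whole frame: 86819.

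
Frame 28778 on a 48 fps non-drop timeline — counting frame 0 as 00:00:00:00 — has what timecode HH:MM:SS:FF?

00:09:59:26

28778 ÷ 48 = 599 full seconds, remainder 26 frames.
599 s = 0 h 9 min 59 s.
Timecode: 00:09:59:26.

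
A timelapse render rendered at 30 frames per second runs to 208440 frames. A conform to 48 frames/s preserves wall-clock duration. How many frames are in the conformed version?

Target frames = source frames × (target rate / source rate) = 208440 × (48)/(30) = 208440 × 8/5 = 333504.

333504 frames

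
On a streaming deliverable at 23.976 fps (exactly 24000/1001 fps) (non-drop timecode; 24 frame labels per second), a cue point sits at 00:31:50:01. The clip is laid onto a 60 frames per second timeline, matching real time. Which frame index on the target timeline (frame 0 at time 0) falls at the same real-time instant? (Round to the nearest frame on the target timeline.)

frame 114717

Source frame index: (0×3600 + 31×60 + 50) × 24 + 1 = 45841.
Real time: 45841 / (24000/1001) = 45886841/24000 s.
Target frame: (45886841/24000) × (60) = 45886841/400 ≈ 114717.102 → 114717.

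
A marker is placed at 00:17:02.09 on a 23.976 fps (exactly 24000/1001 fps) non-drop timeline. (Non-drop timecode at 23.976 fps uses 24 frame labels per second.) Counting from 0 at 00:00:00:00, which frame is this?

frame 24537

Total seconds to the label: (0 × 3600 + 17 × 60 + 2) = 1022.
Frame index = 1022 × 24 + 9 = 24537.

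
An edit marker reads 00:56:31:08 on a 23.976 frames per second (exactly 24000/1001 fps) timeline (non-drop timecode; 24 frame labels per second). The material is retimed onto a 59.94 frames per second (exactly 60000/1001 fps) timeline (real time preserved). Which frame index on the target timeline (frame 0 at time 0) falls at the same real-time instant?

Source frame index: (0×3600 + 56×60 + 31) × 24 + 8 = 81392.
Real time: 81392 / (24000/1001) = 5092087/1500 s.
Target frame: (5092087/1500) × (60000/1001) = 203480.

frame 203480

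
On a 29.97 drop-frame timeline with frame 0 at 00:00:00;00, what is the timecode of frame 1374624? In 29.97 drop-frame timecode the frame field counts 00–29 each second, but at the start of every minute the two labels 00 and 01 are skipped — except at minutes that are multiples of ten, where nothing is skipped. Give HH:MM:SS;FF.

12:44:26;20

Ten DF minutes hold 17982 frames, so frame 1374624 lies in block 76 (frames 1366632–1384613) with 7992 frames into that block.
The block's first minute is 1800 frames and the rest 1798 each; 7992 frames reaches minute 4, so 76 × 18 + 4 × 2 = 1376 labels have been skipped so far.
Adding those back, label number 1374624 + 1376 = 1376000 at 30 labels/s is 45866 s + 20 f = 12 h 44 min 26 s frame 20, i.e. 12:44:26;20.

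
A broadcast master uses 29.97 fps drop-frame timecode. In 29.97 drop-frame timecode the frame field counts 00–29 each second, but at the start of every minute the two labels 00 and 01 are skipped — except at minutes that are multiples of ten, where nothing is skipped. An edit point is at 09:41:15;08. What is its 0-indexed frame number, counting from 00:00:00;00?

1045212

Complete 10-minute blocks: 58, each 17982 frames → 1042956.
Remaining 1 whole minute in the current block: 1800 + 0 × 1798 = 1800 frames.
Within the current minute: 15 × 30 + 8 − 2 = 456 (labels ;00/;01 skipped at this minute). Total = 1042956 + 1800 + 456 = 1045212.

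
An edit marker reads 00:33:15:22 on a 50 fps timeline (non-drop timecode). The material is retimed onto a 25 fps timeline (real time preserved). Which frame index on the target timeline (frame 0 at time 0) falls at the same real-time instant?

Source frame index: (0×3600 + 33×60 + 15) × 50 + 22 = 99772.
Real time: 99772 / (50) = 49886/25 s.
Target frame: (49886/25) × (25) = 49886.

frame 49886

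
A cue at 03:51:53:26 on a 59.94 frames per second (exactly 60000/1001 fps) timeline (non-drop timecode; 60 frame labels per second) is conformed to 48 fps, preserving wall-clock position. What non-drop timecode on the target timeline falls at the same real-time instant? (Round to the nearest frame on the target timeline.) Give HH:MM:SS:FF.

03:52:07:17

Source frame index: (3×3600 + 51×60 + 53) × 60 + 26 = 834806.
Real time: 834806 / (60000/1001) = 417820403/30000 s.
Target frame: (417820403/30000) × (48) = 417820403/625 ≈ 668512.645 → 668513.
At 48 labels/s: frame 668513 → 03:52:07:17.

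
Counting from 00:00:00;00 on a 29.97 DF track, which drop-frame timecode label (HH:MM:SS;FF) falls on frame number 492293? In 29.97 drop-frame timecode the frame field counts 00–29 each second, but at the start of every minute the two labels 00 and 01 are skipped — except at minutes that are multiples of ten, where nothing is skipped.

Each 10-minute DF block holds 10 × 60 × 30 − 9 × 2 = 17982 frames. 492293 ÷ 17982 → 27 full blocks, remainder 6779.
Within the partial block the first minute is 1800 frames and each further minute 1798, so 3 further minute boundaries passed. Total skipped labels = 18 × 27 + 2 × 3 = 492.
Non-drop label index = 492293 + 492 = 492785; at 30 labels/s that is 04:33:46:05, i.e. DF 04:33:46;05.

04:33:46;05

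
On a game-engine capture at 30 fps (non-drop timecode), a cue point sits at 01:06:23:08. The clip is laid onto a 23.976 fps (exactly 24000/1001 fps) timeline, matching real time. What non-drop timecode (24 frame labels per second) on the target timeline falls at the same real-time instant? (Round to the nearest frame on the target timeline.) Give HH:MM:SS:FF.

01:06:19:07

Source frame index: (1×3600 + 6×60 + 23) × 30 + 8 = 119498.
Real time: 119498 / (30) = 59749/15 s.
Target frame: (59749/15) × (24000/1001) = 95598400/1001 ≈ 95502.897 → 95503.
At 24 labels/s: frame 95503 → 01:06:19:07.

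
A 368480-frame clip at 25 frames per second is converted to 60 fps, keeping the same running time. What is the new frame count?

Target frames = source frames × (target rate / source rate) = 368480 × (60)/(25) = 368480 × 12/5 = 884352.

884352 frames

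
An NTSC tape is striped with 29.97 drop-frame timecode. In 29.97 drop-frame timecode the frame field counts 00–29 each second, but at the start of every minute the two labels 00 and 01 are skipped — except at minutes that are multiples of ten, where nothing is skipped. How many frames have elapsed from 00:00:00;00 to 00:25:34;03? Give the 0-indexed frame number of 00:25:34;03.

Complete 10-minute blocks: 2, each 17982 frames → 35964.
Remaining 5 whole minutes in the current block: 1800 + 4 × 1798 = 8992 frames.
Within the current minute: 34 × 30 + 3 − 2 = 1021 (labels ;00/;01 skipped at this minute). Total = 35964 + 8992 + 1021 = 45977.

45977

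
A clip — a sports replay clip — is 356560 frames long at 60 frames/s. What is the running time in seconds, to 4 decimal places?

Running time = 356560 × 1/60 = 17828/3 s ≈ 5942.6667 s.

5942.6667 seconds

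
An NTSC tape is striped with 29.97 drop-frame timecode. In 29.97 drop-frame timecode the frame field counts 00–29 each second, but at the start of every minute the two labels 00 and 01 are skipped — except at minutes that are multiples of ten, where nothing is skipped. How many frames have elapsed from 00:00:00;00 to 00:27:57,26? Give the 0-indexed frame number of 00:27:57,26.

As if non-drop at 30 labels/s: (0 × 3600 + 27 × 60 + 57) × 30 + 26 = 50336.
Minute boundaries passed: 27; those not divisible by 10: 27 − 2 = 25; dropped labels = 2 × 25 = 50.
Actual frame index = 50336 − 50 = 50286.

50286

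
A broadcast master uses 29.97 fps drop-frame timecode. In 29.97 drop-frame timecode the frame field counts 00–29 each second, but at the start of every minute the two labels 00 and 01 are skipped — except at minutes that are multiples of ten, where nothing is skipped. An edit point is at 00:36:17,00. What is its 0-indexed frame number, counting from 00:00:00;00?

65244

Complete 10-minute blocks: 3, each 17982 frames → 53946.
Remaining 6 whole minutes in the current block: 1800 + 5 × 1798 = 10790 frames.
Within the current minute: 17 × 30 + 0 − 2 = 508 (labels ;00/;01 skipped at this minute). Total = 53946 + 10790 + 508 = 65244.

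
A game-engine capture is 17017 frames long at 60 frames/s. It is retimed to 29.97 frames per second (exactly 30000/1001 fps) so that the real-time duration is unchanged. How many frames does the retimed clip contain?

8500 frames

Target frames = source frames × (target rate / source rate) = 17017 × (30000/1001)/(60) = 17017 × 500/1001 = 8500.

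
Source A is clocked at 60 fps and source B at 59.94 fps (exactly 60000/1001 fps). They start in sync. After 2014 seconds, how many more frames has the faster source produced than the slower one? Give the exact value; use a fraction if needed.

A emits 60 × 2014 = 120840 frames; B emits 60000/1001 × 2014 = 120840000/1001.
Difference = 120840/1001 frames (≈ 120.7193); B is behind A.

120840/1001 frames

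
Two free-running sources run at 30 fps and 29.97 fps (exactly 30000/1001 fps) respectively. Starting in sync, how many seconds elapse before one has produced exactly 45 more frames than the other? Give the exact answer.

1501.5 seconds

The gap grows by |30000/1001 − 30| = 30/1001 frames per second.
Time for a 45-frame gap: 45 ÷ (30/1001) = 1501.5 s.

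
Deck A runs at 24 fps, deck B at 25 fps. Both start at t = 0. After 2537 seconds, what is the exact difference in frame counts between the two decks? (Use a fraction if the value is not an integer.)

A emits 24 × 2537 = 60888 frames; B emits 25 × 2537 = 63425.
Difference = 2537 frames; B is ahead of A.

2537 frames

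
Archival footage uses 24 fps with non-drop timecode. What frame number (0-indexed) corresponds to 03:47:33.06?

327678

Total seconds to the label: (3 × 3600 + 47 × 60 + 33) = 13653.
Frame index = 13653 × 24 + 6 = 327678.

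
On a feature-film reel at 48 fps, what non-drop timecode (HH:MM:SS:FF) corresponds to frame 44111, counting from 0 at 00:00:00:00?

00:15:18:47

44111 ÷ 48 = 918 full seconds, remainder 47 frames.
918 s = 0 h 15 min 18 s.
Timecode: 00:15:18:47.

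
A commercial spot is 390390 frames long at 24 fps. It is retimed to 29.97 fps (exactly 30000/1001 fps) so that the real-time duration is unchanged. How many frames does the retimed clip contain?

487500 frames

Target frames = source frames × (target rate / source rate) = 390390 × (30000/1001)/(24) = 390390 × 1250/1001 = 487500.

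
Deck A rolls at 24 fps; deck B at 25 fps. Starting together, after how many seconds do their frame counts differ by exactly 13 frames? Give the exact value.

The gap grows by |25 − 24| = 1 frame per second.
Time for a 13-frame gap: 13 ÷ (1) = 13 s.

13 seconds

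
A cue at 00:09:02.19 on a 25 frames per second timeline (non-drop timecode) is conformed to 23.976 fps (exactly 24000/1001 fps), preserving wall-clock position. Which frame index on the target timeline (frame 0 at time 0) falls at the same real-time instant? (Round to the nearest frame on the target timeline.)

frame 13013

Source frame index: (0×3600 + 9×60 + 2) × 25 + 19 = 13569.
Real time: 13569 / (25) = 13569/25 s.
Target frame: (13569/25) × (24000/1001) = 13026240/1001 ≈ 13013.227 → 13013.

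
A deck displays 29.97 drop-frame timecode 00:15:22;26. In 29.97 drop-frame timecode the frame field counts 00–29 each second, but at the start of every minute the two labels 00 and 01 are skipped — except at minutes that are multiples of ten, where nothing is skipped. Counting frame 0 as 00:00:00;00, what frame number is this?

As if non-drop at 30 labels/s: (0 × 3600 + 15 × 60 + 22) × 30 + 26 = 27686.
Minute boundaries passed: 15; those not divisible by 10: 15 − 1 = 14; dropped labels = 2 × 14 = 28.
Actual frame index = 27686 − 28 = 27658.

27658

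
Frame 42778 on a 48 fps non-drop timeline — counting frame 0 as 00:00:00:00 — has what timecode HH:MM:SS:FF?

42778 ÷ 48 = 891 full seconds, remainder 10 frames.
891 s = 0 h 14 min 51 s.
Timecode: 00:14:51:10.

00:14:51:10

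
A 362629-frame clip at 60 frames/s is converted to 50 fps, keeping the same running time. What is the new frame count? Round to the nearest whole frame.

Frames at target rate = 362629 × (50) / (60) = 1813145/6 ≈ 302190.833.
Nearest whole frame: 302191.

302191 frames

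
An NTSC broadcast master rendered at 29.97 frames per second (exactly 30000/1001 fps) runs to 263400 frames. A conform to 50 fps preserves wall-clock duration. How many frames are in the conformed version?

Target frames = source frames × (target rate / source rate) = 263400 × (50)/(30000/1001) = 263400 × 1001/600 = 439439.

439439 frames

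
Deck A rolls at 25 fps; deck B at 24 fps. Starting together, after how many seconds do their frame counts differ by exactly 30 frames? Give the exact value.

30 seconds

The gap grows by |24 − 25| = 1 frame per second.
Time for a 30-frame gap: 30 ÷ (1) = 30 s.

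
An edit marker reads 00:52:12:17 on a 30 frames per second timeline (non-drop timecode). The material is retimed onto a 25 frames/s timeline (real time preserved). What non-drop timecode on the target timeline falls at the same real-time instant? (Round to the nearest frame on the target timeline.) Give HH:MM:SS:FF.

00:52:12:14

Source frame index: (0×3600 + 52×60 + 12) × 30 + 17 = 93977.
Real time: 93977 / (30) = 93977/30 s.
Target frame: (93977/30) × (25) = 469885/6 ≈ 78314.167 → 78314.
At 25 labels/s: frame 78314 → 00:52:12:14.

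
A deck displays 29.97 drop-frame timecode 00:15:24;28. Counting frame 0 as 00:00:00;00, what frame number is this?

27720

As if non-drop at 30 labels/s: (0 × 3600 + 15 × 60 + 24) × 30 + 28 = 27748.
Minute boundaries passed: 15; those not divisible by 10: 15 − 1 = 14; dropped labels = 2 × 14 = 28.
Actual frame index = 27748 − 28 = 27720.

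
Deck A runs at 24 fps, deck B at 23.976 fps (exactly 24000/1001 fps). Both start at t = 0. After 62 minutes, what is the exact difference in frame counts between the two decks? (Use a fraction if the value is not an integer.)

62 min = 3720 s.
A emits 24 × 3720 = 89280 frames; B emits 24000/1001 × 3720 = 89280000/1001.
Difference = 89280/1001 frames (≈ 89.1908); B is behind A.

89280/1001 frames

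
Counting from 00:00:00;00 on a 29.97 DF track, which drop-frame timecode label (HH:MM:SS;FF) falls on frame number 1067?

00:00:35;17

Ten DF minutes hold 17982 frames, so frame 1067 lies in block 0 (frames 0–17981) with 1067 frames into that block.
The block's first minute is 1800 frames and the rest 1798 each; 1067 frames reaches minute 0, so 0 × 18 + 0 × 2 = 0 labels have been skipped so far.
Adding those back, label number 1067 + 0 = 1067 at 30 labels/s is 35 s + 17 f = 0 h 0 min 35 s frame 17, i.e. 00:00:35;17.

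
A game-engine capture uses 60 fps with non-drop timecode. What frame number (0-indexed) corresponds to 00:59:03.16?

Total seconds to the label: (0 × 3600 + 59 × 60 + 3) = 3543.
Frame index = 3543 × 60 + 16 = 212596.

212596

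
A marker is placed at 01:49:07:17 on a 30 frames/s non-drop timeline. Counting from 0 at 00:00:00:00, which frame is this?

196427

Total seconds to the label: (1 × 3600 + 49 × 60 + 7) = 6547.
Frame index = 6547 × 30 + 17 = 196427.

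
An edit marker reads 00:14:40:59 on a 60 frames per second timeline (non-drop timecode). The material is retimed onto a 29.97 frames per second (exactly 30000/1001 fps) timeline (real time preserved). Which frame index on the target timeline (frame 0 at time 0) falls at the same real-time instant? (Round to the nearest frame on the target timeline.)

Source frame index: (0×3600 + 14×60 + 40) × 60 + 59 = 52859.
Real time: 52859 / (60) = 52859/60 s.
Target frame: (52859/60) × (30000/1001) = 26429500/1001 ≈ 26403.097 → 26403.

frame 26403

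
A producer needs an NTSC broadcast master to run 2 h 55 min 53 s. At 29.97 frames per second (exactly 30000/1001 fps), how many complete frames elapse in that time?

2 h 55 min 53 s = 10553 s.
Frames = 10553 × 30000/1001 = 316590000/1001 ≈ 316273.7263.
Complete frames: 316273.

316273 frames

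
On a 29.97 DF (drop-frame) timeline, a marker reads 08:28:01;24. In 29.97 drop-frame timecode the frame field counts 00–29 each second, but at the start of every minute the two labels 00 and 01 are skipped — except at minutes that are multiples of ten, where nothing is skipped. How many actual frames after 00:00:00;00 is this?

913538

Complete 10-minute blocks: 50, each 17982 frames → 899100.
Remaining 8 whole minutes in the current block: 1800 + 7 × 1798 = 14386 frames.
Within the current minute: 1 × 30 + 24 − 2 = 52 (labels ;00/;01 skipped at this minute). Total = 899100 + 14386 + 52 = 913538.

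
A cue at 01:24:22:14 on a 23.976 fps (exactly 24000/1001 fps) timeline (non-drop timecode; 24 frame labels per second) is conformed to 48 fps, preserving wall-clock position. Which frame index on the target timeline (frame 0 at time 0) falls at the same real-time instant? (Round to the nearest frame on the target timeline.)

frame 243247

Source frame index: (1×3600 + 24×60 + 22) × 24 + 14 = 121502.
Real time: 121502 / (24000/1001) = 60811751/12000 s.
Target frame: (60811751/12000) × (48) = 60811751/250 ≈ 243247.004 → 243247.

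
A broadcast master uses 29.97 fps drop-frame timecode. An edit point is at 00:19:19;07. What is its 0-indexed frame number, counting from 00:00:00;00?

Complete 10-minute blocks: 1, each 17982 frames → 17982.
Remaining 9 whole minutes in the current block: 1800 + 8 × 1798 = 16184 frames.
Within the current minute: 19 × 30 + 7 − 2 = 575 (labels ;00/;01 skipped at this minute). Total = 17982 + 16184 + 575 = 34741.

34741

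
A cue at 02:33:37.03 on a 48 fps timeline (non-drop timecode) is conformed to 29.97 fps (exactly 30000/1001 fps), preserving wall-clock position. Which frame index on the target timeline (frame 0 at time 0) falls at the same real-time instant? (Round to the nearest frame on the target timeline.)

Source frame index: (2×3600 + 33×60 + 37) × 48 + 3 = 442419.
Real time: 442419 / (48) = 147473/16 s.
Target frame: (147473/16) × (30000/1001) = 276511875/1001 ≈ 276235.639 → 276236.

frame 276236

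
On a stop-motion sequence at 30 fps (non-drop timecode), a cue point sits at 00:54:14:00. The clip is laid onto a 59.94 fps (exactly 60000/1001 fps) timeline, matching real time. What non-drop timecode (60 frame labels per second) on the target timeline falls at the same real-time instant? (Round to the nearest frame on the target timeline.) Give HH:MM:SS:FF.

00:54:10:45

Source frame index: (0×3600 + 54×60 + 14) × 30 + 0 = 97620.
Real time: 97620 / (30) = 3254 s.
Target frame: (3254) × (60000/1001) = 195240000/1001 ≈ 195044.955 → 195045.
At 60 labels/s: frame 195045 → 00:54:10:45.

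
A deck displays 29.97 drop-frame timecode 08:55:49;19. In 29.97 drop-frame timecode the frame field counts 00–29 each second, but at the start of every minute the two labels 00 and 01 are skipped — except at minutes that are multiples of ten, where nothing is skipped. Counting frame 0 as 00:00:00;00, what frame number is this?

Complete 10-minute blocks: 53, each 17982 frames → 953046.
Remaining 5 whole minutes in the current block: 1800 + 4 × 1798 = 8992 frames.
Within the current minute: 49 × 30 + 19 − 2 = 1487 (labels ;00/;01 skipped at this minute). Total = 953046 + 8992 + 1487 = 963525.

963525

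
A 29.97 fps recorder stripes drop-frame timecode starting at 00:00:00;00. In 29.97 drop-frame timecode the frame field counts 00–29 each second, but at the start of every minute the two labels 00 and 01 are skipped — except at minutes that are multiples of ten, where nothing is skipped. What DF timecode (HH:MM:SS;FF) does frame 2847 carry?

Ten DF minutes hold 17982 frames, so frame 2847 lies in block 0 (frames 0–17981) with 2847 frames into that block.
The block's first minute is 1800 frames and the rest 1798 each; 2847 frames reaches minute 1, so 0 × 18 + 1 × 2 = 2 labels have been skipped so far.
Adding those back, label number 2847 + 2 = 2849 at 30 labels/s is 94 s + 29 f = 0 h 1 min 34 s frame 29, i.e. 00:01:34;29.

00:01:34;29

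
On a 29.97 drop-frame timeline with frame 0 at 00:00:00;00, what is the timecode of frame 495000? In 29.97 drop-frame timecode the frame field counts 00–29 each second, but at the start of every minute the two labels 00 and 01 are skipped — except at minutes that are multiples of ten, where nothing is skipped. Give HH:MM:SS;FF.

Ten DF minutes hold 17982 frames, so frame 495000 lies in block 27 (frames 485514–503495) with 9486 frames into that block.
The block's first minute is 1800 frames and the rest 1798 each; 9486 frames reaches minute 5, so 27 × 18 + 5 × 2 = 496 labels have been skipped so far.
Adding those back, label number 495000 + 496 = 495496 at 30 labels/s is 16516 s + 16 f = 4 h 35 min 16 s frame 16, i.e. 04:35:16;16.

04:35:16;16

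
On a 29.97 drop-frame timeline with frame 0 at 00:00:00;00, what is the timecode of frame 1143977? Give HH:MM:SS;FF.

10:36:10;23

Each 10-minute DF block holds 10 × 60 × 30 − 9 × 2 = 17982 frames. 1143977 ÷ 17982 → 63 full blocks, remainder 11111.
Within the partial block the first minute is 1800 frames and each further minute 1798, so 6 further minute boundaries passed. Total skipped labels = 18 × 63 + 2 × 6 = 1146.
Non-drop label index = 1143977 + 1146 = 1145123; at 30 labels/s that is 10:36:10:23, i.e. DF 10:36:10;23.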